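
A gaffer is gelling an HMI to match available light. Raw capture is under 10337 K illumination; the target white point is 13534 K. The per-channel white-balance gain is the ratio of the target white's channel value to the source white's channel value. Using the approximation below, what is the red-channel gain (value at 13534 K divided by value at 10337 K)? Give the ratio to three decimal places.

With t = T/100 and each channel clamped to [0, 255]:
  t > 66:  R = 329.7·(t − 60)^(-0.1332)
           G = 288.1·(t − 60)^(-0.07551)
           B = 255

At 10337 K (t = 103.37):
  R = 329.7·(103.37 − 60)^(-0.1332) = 329.7·43.37^(-0.1332) = 329.7·0.60524 = 199.547.
At 13534 K (t = 135.34):
  R = 329.7·(135.34 − 60)^(-0.1332) = 329.7·75.34^(-0.1332) = 329.7·0.56232 = 185.395.
Gain = 185.395 / 199.547 = 0.9291 → 0.929.

0.929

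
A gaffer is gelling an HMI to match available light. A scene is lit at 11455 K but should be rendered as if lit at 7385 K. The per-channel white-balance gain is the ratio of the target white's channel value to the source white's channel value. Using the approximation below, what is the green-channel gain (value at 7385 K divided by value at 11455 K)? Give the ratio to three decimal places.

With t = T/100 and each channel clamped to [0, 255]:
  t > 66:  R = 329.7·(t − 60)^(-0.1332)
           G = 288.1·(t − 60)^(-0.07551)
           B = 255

At 11455 K (t = 114.55):
  G = 288.1·(114.55 − 60)^(-0.07551) = 288.1·54.55^(-0.07551) = 288.1·0.73936 = 213.009.
At 7385 K (t = 73.85):
  G = 288.1·(73.85 − 60)^(-0.07551) = 288.1·13.85^(-0.07551) = 288.1·0.81999 = 236.239.
Gain = 236.239 / 213.009 = 1.1091 → 1.109.

1.109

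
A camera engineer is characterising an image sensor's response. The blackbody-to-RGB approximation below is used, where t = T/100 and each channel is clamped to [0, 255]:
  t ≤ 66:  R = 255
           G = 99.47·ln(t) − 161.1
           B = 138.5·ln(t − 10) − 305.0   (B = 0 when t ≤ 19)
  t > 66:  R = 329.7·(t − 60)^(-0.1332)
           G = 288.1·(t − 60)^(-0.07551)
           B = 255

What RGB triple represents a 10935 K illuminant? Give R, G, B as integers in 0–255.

R=196, G=215, B=255

t = 10935/100 = 109.35; the t > 66 branch applies.
R = 329.7·(109.35 − 60)^(-0.1332) = 329.7·49.35^(-0.1332) = 329.7·0.59491 = 196.143.
G = 288.1·(109.35 − 60)^(-0.07551) = 288.1·49.35^(-0.07551) = 288.1·0.74497 = 214.626.
B = 255 by definition for t > 66.
Rounded: (196, 215, 255).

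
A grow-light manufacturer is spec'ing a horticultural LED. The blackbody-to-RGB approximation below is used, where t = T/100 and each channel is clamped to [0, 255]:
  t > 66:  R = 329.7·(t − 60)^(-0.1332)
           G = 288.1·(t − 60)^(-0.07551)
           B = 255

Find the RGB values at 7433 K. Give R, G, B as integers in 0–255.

R=231, G=236, B=255

t = 7433/100 = 74.33; the t > 66 branch applies.
R = 329.7·(74.33 − 60)^(-0.1332) = 329.7·14.33^(-0.1332) = 329.7·0.70144 = 231.263.
G = 288.1·(74.33 − 60)^(-0.07551) = 288.1·14.33^(-0.07551) = 288.1·0.81788 = 235.632.
B = 255 by definition for t > 66.
Rounded: (231, 236, 255).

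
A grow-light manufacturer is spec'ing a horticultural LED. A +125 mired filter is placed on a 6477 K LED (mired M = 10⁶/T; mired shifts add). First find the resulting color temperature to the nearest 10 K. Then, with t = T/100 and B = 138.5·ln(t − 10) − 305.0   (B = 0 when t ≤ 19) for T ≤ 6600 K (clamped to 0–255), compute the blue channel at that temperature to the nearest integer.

145

M_in = 10⁶/6477 = 154.39; M_out = 154.39 + (+125) = 279.39.
T_out = 10⁶/279.39 = 3579.2 K → 3580 K; t = 35.8.
B = 138.5·ln(35.8 − 10) − 305.0 = 138.5·ln 25.8 − 305.0 = 138.5·3.2504 − 305.0 = 145.177.
Rounded: 145.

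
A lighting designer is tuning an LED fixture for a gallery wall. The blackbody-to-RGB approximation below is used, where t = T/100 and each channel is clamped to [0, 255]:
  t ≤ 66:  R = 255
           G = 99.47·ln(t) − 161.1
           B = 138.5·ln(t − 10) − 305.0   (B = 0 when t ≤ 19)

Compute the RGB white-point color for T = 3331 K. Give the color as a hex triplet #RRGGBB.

#FFBC83

t = 3331/100 = 33.31; the t ≤ 66 branch applies.
R = 255 by definition for t ≤ 66.
G = 99.47·ln 33.31 − 161.1 = 99.47·3.5059 − 161.1 = 187.628.
B = 138.5·ln(33.31 − 10) − 305.0 = 138.5·ln 23.31 − 305.0 = 138.5·3.1489 − 305.0 = 131.120.
Rounded: (255, 188, 131).
In hex: #FFBC83.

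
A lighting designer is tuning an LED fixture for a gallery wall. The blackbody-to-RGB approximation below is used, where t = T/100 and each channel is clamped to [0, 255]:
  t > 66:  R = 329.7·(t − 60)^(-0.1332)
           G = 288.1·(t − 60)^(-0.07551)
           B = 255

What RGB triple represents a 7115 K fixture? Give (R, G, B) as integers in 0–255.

t = 7115/100 = 71.15; the t > 66 branch applies.
R = 329.7·(71.15 − 60)^(-0.1332) = 329.7·11.15^(-0.1332) = 329.7·0.72528 = 239.123.
G = 288.1·(71.15 − 60)^(-0.07551) = 288.1·11.15^(-0.07551) = 288.1·0.83353 = 240.139.
B = 255 by definition for t > 66.
Rounded: (239, 240, 255).

(239, 240, 255)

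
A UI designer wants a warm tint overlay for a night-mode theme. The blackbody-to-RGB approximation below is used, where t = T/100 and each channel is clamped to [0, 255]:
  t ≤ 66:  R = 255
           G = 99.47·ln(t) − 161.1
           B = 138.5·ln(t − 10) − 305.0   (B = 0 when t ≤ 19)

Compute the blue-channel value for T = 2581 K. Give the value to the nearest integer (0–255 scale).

77

t = 2581/100 = 25.81; the t ≤ 66 branch applies.
B = 138.5·ln(25.81 − 10) − 305.0 = 138.5·ln 15.81 − 305.0 = 138.5·2.7606 − 305.0 = 77.349.
Rounded: 77.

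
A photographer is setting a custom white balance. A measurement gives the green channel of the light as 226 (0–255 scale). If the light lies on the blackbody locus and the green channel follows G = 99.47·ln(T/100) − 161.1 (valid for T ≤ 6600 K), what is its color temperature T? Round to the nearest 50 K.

4900 K

ln t = (226 + 161.1) / 99.47 = 3.8916.
t = e^3.8916 = 48.990.
T = 100·t = 4899 K → 4900 K to the nearest 50 K.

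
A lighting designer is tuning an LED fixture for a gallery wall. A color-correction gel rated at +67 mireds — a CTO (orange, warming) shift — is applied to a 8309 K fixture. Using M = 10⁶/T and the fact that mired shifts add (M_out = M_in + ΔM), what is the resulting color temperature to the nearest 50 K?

M_in = 10⁶/8309 = 120.35 mireds.
M_out = 120.35 + (+67) = 187.35 mireds.
T_out = 10⁶/187.35 = 5337.6 K → 5350 K.

5350 K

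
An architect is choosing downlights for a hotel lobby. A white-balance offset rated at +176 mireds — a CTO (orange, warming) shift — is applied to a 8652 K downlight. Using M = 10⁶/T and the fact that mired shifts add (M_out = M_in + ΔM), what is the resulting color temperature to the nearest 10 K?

3430 K

M_in = 10⁶/8652 = 115.58 mireds.
M_out = 115.58 + (+176) = 291.58 mireds.
T_out = 10⁶/291.58 = 3429.6 K → 3430 K.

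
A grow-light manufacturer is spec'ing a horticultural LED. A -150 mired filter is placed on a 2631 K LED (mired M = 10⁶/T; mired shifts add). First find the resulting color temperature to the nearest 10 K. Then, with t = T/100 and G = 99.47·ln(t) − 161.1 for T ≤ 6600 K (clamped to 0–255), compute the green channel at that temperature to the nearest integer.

214

M_in = 10⁶/2631 = 380.08; M_out = 380.08 + (-150) = 230.08.
T_out = 10⁶/230.08 = 4346.2 K → 4350 K; t = 43.5.
G = 99.47·ln 43.5 − 161.1 = 99.47·3.7728 − 161.1 = 214.177.
Rounded: 214.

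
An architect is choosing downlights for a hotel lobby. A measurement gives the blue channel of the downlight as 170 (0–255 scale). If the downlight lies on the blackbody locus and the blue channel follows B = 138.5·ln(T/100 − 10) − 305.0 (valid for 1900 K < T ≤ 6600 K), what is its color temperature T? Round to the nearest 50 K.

4100 K

ln(t − 10) = (170 + 305.0) / 138.5 = 3.4296.
t − 10 = e^3.4296 = 30.864, so t = 40.864.
T = 100·t = 4086 K → 4100 K to the nearest 50 K.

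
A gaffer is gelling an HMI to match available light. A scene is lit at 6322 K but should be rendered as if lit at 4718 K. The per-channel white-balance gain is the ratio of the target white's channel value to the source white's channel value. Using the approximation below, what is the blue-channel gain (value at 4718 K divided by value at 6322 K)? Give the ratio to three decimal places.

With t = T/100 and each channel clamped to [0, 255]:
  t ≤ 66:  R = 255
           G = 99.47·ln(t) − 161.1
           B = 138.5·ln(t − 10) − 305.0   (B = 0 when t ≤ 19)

0.798

At 6322 K (t = 63.22):
  B = 138.5·ln(63.22 − 10) − 305.0 = 138.5·ln 53.22 − 305.0 = 138.5·3.9744 − 305.0 = 245.459.
At 4718 K (t = 47.18):
  B = 138.5·ln(47.18 − 10) − 305.0 = 138.5·ln 37.18 − 305.0 = 138.5·3.6158 − 305.0 = 195.784.
Gain = 195.784 / 245.459 = 0.7976 → 0.798.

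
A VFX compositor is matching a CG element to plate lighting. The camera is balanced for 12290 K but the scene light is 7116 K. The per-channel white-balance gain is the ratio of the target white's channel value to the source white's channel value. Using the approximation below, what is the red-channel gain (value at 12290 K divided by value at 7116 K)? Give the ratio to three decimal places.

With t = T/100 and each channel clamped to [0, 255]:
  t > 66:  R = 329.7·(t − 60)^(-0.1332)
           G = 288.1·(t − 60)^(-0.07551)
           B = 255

0.794

At 7116 K (t = 71.16):
  R = 329.7·(71.16 − 60)^(-0.1332) = 329.7·11.16^(-0.1332) = 329.7·0.72519 = 239.095.
At 12290 K (t = 122.9):
  R = 329.7·(122.9 − 60)^(-0.1332) = 329.7·62.9^(-0.1332) = 329.7·0.57600 = 189.906.
Gain = 189.906 / 239.095 = 0.7943 → 0.794.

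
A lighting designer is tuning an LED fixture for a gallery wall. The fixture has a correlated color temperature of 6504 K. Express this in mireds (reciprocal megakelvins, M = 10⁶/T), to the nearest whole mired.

154 mireds

M = 10⁶ / 6504 = 153.752 → 154 mireds.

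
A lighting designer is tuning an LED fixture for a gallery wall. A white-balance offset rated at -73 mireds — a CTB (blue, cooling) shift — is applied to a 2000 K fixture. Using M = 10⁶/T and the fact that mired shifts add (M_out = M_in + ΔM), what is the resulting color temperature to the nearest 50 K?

2350 K

M_in = 10⁶/2000 = 500.00 mireds.
M_out = 500.00 + (-73) = 427.00 mireds.
T_out = 10⁶/427.00 = 2341.9 K → 2350 K.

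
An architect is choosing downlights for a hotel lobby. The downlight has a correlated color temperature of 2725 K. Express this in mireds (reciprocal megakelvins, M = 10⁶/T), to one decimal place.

367.0 mireds

M = 10⁶ / 2725 = 366.972 → 367.0 mireds.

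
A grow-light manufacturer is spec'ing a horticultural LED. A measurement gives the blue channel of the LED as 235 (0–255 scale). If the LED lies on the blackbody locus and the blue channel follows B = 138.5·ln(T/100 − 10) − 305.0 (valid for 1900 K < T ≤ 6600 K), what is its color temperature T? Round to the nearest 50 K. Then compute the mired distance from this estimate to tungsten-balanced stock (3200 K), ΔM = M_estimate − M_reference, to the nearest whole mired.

-144 mireds

ln(t − 10) = (235 + 305.0) / 138.5 = 3.8989.
t − 10 = e^3.8989 = 49.349, so t = 59.349.
T = 100·t = 5935 K → 5950 K to the nearest 50 K.
M_estimate = 10⁶/5950 = 168.07; M_reference = 10⁶/3200 = 312.50.
ΔM = 168.07 − 312.50 = -144.43 → -144 mireds.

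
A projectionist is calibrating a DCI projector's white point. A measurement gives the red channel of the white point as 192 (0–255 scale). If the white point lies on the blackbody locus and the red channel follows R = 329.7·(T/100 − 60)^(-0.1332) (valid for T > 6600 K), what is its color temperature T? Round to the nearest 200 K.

11800 K

(t − 60)^(-0.1332) = 192/329.7 = 0.58235.
t − 60 = 0.58235^(1/-0.1332) = 0.58235^(-7.508) = 57.929, so t = 117.929.
T = 100·t = 11793 K → 11800 K to the nearest 200 K.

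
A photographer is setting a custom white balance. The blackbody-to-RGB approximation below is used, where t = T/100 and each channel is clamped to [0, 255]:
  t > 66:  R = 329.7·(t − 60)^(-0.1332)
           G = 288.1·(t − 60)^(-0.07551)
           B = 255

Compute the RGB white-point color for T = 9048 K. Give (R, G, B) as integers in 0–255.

t = 9048/100 = 90.48; the t > 66 branch applies.
R = 329.7·(90.48 − 60)^(-0.1332) = 329.7·30.48^(-0.1332) = 329.7·0.63435 = 209.145.
G = 288.1·(90.48 − 60)^(-0.07551) = 288.1·30.48^(-0.07551) = 288.1·0.77258 = 222.580.
B = 255 by definition for t > 66.
Rounded: (209, 223, 255).

(209, 223, 255)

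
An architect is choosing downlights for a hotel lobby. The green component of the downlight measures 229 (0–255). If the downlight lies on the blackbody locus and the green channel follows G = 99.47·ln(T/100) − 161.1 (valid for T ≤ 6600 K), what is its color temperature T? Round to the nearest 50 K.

ln t = (229 + 161.1) / 99.47 = 3.9218.
t = e^3.9218 = 50.491.
T = 100·t = 5049 K → 5050 K to the nearest 50 K.

5050 K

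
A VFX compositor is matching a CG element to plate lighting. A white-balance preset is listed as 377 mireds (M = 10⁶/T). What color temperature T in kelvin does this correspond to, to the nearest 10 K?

2650 K

T = 10⁶ / 377 = 2652.52 K → 2650 K.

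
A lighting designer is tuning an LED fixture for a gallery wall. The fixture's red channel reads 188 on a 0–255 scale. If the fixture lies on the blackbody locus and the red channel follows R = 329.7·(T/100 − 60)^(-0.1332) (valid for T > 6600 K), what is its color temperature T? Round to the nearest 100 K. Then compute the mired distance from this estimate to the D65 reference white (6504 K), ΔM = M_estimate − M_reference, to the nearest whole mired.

(t − 60)^(-0.1332) = 188/329.7 = 0.57022.
t − 60 = 0.57022^(1/-0.1332) = 0.57022^(-7.508) = 67.848, so t = 127.848.
T = 100·t = 12785 K → 12800 K to the nearest 100 K.
M_estimate = 10⁶/12800 = 78.12; M_reference = 10⁶/6504 = 153.75.
ΔM = 78.12 − 153.75 = -75.63 → -76 mireds.

-76 mireds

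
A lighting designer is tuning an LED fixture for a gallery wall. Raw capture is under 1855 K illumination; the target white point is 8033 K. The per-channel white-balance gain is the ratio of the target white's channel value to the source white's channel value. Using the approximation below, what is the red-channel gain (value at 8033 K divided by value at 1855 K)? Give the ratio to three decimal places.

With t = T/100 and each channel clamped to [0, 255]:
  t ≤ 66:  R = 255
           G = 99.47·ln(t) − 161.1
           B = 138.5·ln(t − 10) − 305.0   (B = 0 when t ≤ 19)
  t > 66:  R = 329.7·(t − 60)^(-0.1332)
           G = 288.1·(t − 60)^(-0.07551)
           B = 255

At 1855 K (t = 18.55):
  R = 255 by definition for t ≤ 66.
At 8033 K (t = 80.33):
  R = 329.7·(80.33 − 60)^(-0.1332) = 329.7·20.33^(-0.1332) = 329.7·0.66951 = 220.737.
Gain = 220.737 / 255.000 = 0.8656 → 0.866.

0.866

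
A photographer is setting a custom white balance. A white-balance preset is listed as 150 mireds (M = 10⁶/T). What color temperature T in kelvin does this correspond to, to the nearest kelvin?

T = 10⁶ / 150 = 6666.67 K → 6667 K.

6667 K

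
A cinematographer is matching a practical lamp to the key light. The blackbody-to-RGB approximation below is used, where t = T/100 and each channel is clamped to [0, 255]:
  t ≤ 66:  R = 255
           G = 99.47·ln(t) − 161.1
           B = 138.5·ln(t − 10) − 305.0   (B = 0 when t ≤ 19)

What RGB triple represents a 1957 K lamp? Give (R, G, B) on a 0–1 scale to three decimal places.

(1.000, 0.528, 0.031)

t = 1957/100 = 19.57; the t ≤ 66 branch applies.
R = 255 by definition for t ≤ 66.
G = 99.47·ln 19.57 − 161.1 = 99.47·2.9740 − 161.1 = 134.724.
B = 138.5·ln(19.57 − 10) − 305.0 = 138.5·ln 9.57 − 305.0 = 138.5·2.2586 − 305.0 = 7.821.
Dividing each by 255: (1.0000, 0.5283, 0.0307) → (1.000, 0.528, 0.031).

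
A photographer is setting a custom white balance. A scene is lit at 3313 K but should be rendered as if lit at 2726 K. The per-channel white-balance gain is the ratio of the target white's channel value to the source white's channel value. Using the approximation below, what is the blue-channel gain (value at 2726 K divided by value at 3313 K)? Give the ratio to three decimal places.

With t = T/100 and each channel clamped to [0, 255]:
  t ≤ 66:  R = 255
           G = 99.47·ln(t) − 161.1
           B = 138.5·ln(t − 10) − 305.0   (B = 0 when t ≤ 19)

0.688

At 3313 K (t = 33.13):
  B = 138.5·ln(33.13 − 10) − 305.0 = 138.5·ln 23.13 − 305.0 = 138.5·3.1411 − 305.0 = 130.047.
At 2726 K (t = 27.26):
  B = 138.5·ln(27.26 − 10) − 305.0 = 138.5·ln 17.26 − 305.0 = 138.5·2.8484 − 305.0 = 89.502.
Gain = 89.502 / 130.047 = 0.6882 → 0.688.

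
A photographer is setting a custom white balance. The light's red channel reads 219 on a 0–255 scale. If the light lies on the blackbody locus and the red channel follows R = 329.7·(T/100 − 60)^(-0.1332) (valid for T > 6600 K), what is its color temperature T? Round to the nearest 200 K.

(t − 60)^(-0.1332) = 219/329.7 = 0.66424.
t − 60 = 0.66424^(1/-0.1332) = 0.66424^(-7.508) = 21.572, so t = 81.572.
T = 100·t = 8157 K → 8200 K to the nearest 200 K.

8200 K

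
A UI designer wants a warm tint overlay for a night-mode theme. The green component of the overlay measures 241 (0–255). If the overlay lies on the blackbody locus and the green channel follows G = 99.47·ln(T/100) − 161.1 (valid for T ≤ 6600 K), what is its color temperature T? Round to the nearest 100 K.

ln t = (241 + 161.1) / 99.47 = 4.0424.
t = e^4.0424 = 56.964.
T = 100·t = 5696 K → 5700 K to the nearest 100 K.

5700 K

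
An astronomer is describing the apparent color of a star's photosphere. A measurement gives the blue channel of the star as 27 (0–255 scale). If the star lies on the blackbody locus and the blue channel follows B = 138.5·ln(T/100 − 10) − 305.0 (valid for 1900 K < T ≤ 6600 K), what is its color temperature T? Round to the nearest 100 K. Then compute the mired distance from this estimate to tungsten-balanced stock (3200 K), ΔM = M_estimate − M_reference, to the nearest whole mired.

ln(t − 10) = (27 + 305.0) / 138.5 = 2.3971.
t − 10 = e^2.3971 = 10.991, so t = 20.991.
T = 100·t = 2099 K → 2100 K to the nearest 100 K.
M_estimate = 10⁶/2100 = 476.19; M_reference = 10⁶/3200 = 312.50.
ΔM = 476.19 − 312.50 = 163.69 → +164 mireds.

+164 mireds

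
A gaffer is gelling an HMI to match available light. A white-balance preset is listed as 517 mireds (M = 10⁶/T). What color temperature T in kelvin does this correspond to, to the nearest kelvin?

1934 K

T = 10⁶ / 517 = 1934.24 K → 1934 K.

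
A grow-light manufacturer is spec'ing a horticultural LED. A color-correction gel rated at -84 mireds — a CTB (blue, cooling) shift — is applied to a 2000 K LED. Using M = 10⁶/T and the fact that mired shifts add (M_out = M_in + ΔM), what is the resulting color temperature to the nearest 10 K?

2400 K

M_in = 10⁶/2000 = 500.00 mireds.
M_out = 500.00 + (-84) = 416.00 mireds.
T_out = 10⁶/416.00 = 2403.8 K → 2400 K.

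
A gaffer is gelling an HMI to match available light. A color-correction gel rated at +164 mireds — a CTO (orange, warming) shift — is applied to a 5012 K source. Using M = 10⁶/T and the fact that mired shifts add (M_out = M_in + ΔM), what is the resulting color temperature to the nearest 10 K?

M_in = 10⁶/5012 = 199.52 mireds.
M_out = 199.52 + (+164) = 363.52 mireds.
T_out = 10⁶/363.52 = 2750.9 K → 2750 K.

2750 K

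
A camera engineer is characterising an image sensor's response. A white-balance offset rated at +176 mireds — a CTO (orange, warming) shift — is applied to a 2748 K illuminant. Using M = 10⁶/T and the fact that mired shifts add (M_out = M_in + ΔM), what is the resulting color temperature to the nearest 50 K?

1850 K

M_in = 10⁶/2748 = 363.90 mireds.
M_out = 363.90 + (+176) = 539.90 mireds.
T_out = 10⁶/539.90 = 1852.2 K → 1850 K.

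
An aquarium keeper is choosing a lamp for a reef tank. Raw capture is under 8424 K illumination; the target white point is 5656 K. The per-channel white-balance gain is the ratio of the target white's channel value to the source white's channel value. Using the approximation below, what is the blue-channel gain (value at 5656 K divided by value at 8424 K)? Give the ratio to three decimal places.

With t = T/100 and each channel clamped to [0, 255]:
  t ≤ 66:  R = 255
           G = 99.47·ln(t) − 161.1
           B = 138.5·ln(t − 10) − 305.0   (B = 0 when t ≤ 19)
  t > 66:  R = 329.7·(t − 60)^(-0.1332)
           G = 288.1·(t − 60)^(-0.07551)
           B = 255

At 8424 K (t = 84.24):
  B = 255 by definition for t > 66.
At 5656 K (t = 56.56):
  B = 138.5·ln(56.56 − 10) − 305.0 = 138.5·ln 46.56 − 305.0 = 138.5·3.8407 − 305.0 = 226.943.
Gain = 226.943 / 255.000 = 0.8900 → 0.890.

0.890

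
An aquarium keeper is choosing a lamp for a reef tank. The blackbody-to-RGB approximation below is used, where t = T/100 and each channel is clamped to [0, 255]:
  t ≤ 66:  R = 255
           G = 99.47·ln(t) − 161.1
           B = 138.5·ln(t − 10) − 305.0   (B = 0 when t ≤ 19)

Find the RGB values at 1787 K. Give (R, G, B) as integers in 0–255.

(255, 126, 0)

t = 1787/100 = 17.87; the t ≤ 66 branch applies.
R = 255 by definition for t ≤ 66.
G = 99.47·ln 17.87 − 161.1 = 99.47·2.8831 − 161.1 = 125.684.
t = 17.87 ≤ 19, so B = 0.
Rounded: (255, 126, 0).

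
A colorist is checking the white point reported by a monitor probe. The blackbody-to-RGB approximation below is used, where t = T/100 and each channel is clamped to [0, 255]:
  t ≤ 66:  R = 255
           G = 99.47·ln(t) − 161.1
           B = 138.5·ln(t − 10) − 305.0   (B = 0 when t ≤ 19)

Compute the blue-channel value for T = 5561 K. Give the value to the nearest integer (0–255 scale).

224

t = 5561/100 = 55.61; the t ≤ 66 branch applies.
B = 138.5·ln(55.61 − 10) − 305.0 = 138.5·ln 45.61 − 305.0 = 138.5·3.8201 − 305.0 = 224.088.
Rounded: 224.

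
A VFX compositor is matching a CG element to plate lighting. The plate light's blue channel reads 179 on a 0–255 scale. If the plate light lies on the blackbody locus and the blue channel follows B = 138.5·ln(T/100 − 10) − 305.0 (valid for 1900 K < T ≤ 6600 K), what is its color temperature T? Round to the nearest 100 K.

4300 K

ln(t − 10) = (179 + 305.0) / 138.5 = 3.4946.
t − 10 = e^3.4946 = 32.937, so t = 42.937.
T = 100·t = 4294 K → 4300 K to the nearest 100 K.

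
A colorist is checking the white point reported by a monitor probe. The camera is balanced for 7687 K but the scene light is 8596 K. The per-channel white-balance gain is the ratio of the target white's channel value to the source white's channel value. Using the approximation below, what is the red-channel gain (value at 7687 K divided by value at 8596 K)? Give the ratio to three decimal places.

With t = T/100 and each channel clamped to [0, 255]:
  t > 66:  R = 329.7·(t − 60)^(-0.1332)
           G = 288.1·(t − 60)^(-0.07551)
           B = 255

1.059

At 8596 K (t = 85.96):
  R = 329.7·(85.96 − 60)^(-0.1332) = 329.7·25.96^(-0.1332) = 329.7·0.64806 = 213.665.
At 7687 K (t = 76.87):
  R = 329.7·(76.87 − 60)^(-0.1332) = 329.7·16.87^(-0.1332) = 329.7·0.68635 = 226.291.
Gain = 226.291 / 213.665 = 1.0591 → 1.059.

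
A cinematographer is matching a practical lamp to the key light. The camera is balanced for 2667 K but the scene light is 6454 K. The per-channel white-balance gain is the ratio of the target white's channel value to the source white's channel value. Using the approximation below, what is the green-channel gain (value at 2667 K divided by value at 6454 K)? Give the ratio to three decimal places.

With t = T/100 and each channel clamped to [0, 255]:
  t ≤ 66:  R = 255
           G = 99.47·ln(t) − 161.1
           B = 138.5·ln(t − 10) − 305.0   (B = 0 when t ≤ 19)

At 6454 K (t = 64.54):
  G = 99.47·ln 64.54 − 161.1 = 99.47·4.1673 − 161.1 = 253.420.
At 2667 K (t = 26.67):
  G = 99.47·ln 26.67 − 161.1 = 99.47·3.2835 − 161.1 = 165.514.
Gain = 165.514 / 253.420 = 0.6531 → 0.653.

0.653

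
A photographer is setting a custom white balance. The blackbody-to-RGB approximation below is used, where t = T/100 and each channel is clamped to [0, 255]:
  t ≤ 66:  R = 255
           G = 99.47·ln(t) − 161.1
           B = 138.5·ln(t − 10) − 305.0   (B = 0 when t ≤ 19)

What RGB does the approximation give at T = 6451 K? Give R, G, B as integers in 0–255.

R=255, G=253, B=249

t = 6451/100 = 64.51; the t ≤ 66 branch applies.
R = 255 by definition for t ≤ 66.
G = 99.47·ln 64.51 − 161.1 = 99.47·4.1668 − 161.1 = 253.374.
B = 138.5·ln(64.51 − 10) − 305.0 = 138.5·ln 54.51 − 305.0 = 138.5·3.9984 − 305.0 = 248.776.
Rounded: (255, 253, 249).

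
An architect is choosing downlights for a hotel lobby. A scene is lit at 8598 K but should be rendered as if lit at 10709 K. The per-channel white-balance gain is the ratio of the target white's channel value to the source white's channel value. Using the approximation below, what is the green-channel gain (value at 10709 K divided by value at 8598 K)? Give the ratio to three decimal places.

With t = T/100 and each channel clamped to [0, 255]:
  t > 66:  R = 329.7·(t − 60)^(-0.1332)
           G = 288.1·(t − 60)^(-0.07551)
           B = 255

At 8598 K (t = 85.98):
  G = 288.1·(85.98 − 60)^(-0.07551) = 288.1·25.98^(-0.07551) = 288.1·0.78195 = 225.281.
At 10709 K (t = 107.09):
  G = 288.1·(107.09 − 60)^(-0.07551) = 288.1·47.09^(-0.07551) = 288.1·0.74761 = 215.387.
Gain = 215.387 / 225.281 = 0.9561 → 0.956.

0.956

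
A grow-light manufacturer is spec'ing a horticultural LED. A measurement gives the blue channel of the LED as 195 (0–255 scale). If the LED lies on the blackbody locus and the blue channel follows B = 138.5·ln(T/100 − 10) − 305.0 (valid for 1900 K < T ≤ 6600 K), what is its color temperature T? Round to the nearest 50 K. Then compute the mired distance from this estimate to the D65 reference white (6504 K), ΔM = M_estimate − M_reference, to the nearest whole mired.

+59 mireds

ln(t − 10) = (195 + 305.0) / 138.5 = 3.6101.
t − 10 = e^3.6101 = 36.970, so t = 46.970.
T = 100·t = 4697 K → 4700 K to the nearest 50 K.
M_estimate = 10⁶/4700 = 212.77; M_reference = 10⁶/6504 = 153.75.
ΔM = 212.77 − 153.75 = 59.01 → +59 mireds.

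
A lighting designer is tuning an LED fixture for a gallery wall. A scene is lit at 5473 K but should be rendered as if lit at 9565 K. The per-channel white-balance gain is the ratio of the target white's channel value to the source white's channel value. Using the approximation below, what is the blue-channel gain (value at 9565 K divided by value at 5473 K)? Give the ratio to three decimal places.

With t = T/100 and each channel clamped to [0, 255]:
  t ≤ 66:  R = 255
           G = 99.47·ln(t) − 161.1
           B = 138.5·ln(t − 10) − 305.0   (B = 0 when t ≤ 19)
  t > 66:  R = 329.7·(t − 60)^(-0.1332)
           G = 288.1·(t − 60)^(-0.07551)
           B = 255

At 5473 K (t = 54.73):
  B = 138.5·ln(54.73 − 10) − 305.0 = 138.5·ln 44.73 − 305.0 = 138.5·3.8006 − 305.0 = 221.389.
At 9565 K (t = 95.65):
  B = 255 by definition for t > 66.
Gain = 255.000 / 221.389 = 1.1518 → 1.152.

1.152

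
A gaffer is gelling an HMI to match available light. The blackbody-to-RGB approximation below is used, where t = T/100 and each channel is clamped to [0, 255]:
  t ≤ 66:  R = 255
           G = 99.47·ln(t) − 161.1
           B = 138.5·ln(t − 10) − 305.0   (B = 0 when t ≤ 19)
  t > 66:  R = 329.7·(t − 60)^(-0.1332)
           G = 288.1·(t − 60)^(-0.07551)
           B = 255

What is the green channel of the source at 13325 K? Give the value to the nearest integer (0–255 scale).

t = 13325/100 = 133.25; the t > 66 branch applies.
G = 288.1·(133.25 − 60)^(-0.07551) = 288.1·73.25^(-0.07551) = 288.1·0.72308 = 208.320.
Rounded: 208.

208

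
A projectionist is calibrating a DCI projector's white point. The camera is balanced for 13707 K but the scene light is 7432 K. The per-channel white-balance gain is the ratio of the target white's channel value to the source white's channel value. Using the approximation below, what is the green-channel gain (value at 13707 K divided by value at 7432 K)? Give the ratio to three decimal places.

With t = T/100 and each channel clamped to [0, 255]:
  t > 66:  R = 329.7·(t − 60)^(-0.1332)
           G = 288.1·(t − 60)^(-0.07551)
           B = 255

0.881

At 7432 K (t = 74.32):
  G = 288.1·(74.32 − 60)^(-0.07551) = 288.1·14.32^(-0.07551) = 288.1·0.81793 = 235.645.
At 13707 K (t = 137.07):
  G = 288.1·(137.07 − 60)^(-0.07551) = 288.1·77.07^(-0.07551) = 288.1·0.72031 = 207.522.
Gain = 207.522 / 235.645 = 0.8807 → 0.881.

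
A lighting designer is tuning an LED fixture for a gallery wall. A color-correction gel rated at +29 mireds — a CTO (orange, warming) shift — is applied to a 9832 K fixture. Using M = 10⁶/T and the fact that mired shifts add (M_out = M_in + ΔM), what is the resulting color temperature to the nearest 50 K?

M_in = 10⁶/9832 = 101.71 mireds.
M_out = 101.71 + (+29) = 130.71 mireds.
T_out = 10⁶/130.71 = 7650.6 K → 7650 K.

7650 K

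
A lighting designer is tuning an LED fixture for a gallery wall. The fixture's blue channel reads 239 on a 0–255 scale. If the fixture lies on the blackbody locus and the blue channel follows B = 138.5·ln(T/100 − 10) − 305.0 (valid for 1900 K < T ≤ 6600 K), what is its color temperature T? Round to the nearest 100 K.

6100 K

ln(t − 10) = (239 + 305.0) / 138.5 = 3.9278.
t − 10 = e^3.9278 = 50.795, so t = 60.795.
T = 100·t = 6079 K → 6100 K to the nearest 100 K.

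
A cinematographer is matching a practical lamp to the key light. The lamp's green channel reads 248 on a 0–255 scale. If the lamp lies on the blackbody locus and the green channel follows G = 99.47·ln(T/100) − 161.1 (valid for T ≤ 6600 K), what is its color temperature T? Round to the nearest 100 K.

ln t = (248 + 161.1) / 99.47 = 4.1128.
t = e^4.1128 = 61.117.
T = 100·t = 6112 K → 6100 K to the nearest 100 K.

6100 K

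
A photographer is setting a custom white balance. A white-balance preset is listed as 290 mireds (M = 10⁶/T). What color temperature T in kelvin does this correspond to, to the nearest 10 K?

T = 10⁶ / 290 = 3448.28 K → 3450 K.

3450 K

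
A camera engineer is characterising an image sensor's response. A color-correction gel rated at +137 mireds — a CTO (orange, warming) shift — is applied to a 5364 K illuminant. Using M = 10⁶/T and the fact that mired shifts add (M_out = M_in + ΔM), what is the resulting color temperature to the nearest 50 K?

3100 K

M_in = 10⁶/5364 = 186.43 mireds.
M_out = 186.43 + (+137) = 323.43 mireds.
T_out = 10⁶/323.43 = 3091.9 K → 3100 K.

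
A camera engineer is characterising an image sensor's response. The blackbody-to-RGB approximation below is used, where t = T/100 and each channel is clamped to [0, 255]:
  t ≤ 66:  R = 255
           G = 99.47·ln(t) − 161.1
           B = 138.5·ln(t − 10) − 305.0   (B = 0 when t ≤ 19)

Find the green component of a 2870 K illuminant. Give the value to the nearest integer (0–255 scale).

173

t = 2870/100 = 28.7; the t ≤ 66 branch applies.
G = 99.47·ln 28.7 − 161.1 = 99.47·3.3569 − 161.1 = 172.811.
Rounded: 173.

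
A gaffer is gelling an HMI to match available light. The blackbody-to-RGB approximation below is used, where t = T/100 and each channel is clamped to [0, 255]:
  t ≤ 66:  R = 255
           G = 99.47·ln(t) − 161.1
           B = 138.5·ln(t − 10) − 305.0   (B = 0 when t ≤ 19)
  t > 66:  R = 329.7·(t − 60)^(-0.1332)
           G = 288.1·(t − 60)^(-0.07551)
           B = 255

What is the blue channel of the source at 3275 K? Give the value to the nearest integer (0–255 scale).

t = 3275/100 = 32.75; the t ≤ 66 branch applies.
B = 138.5·ln(32.75 − 10) − 305.0 = 138.5·ln 22.75 − 305.0 = 138.5·3.1246 − 305.0 = 127.752.
Rounded: 128.

128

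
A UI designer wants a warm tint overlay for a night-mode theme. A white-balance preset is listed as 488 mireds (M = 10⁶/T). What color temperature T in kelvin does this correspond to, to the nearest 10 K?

2050 K

T = 10⁶ / 488 = 2049.18 K → 2050 K.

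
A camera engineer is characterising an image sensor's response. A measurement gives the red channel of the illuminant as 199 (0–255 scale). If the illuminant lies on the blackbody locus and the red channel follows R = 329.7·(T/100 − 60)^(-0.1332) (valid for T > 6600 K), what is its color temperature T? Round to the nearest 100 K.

(t − 60)^(-0.1332) = 199/329.7 = 0.60358.
t − 60 = 0.60358^(1/-0.1332) = 0.60358^(-7.508) = 44.273, so t = 104.273.
T = 100·t = 10427 K → 10400 K to the nearest 100 K.

10400 K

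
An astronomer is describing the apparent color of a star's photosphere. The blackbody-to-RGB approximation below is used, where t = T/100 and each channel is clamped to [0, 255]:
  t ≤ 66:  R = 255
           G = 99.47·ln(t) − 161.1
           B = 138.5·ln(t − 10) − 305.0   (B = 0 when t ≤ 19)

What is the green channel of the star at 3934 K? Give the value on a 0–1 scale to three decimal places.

t = 3934/100 = 39.34; the t ≤ 66 branch applies.
G = 99.47·ln 39.34 − 161.1 = 99.47·3.6722 − 161.1 = 204.178.
On a 0–1 scale: 204.178/255 = 0.8007 → 0.801.

0.801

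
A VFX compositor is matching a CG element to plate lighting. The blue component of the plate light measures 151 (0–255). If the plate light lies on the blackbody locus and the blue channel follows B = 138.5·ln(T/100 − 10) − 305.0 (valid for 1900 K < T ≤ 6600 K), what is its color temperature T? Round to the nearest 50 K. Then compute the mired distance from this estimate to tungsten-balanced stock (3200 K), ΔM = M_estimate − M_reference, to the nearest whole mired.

-42 mireds

ln(t − 10) = (151 + 305.0) / 138.5 = 3.2924.
t − 10 = e^3.2924 = 26.908, so t = 36.908.
T = 100·t = 3691 K → 3700 K to the nearest 50 K.
M_estimate = 10⁶/3700 = 270.27; M_reference = 10⁶/3200 = 312.50.
ΔM = 270.27 − 312.50 = -42.23 → -42 mireds.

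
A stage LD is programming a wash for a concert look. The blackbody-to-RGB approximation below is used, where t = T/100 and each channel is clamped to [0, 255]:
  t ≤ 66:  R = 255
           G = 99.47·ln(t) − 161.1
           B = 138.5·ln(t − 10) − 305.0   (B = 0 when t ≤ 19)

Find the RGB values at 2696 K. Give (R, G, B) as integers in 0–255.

(255, 167, 87)

t = 2696/100 = 26.96; the t ≤ 66 branch applies.
R = 255 by definition for t ≤ 66.
G = 99.47·ln 26.96 − 161.1 = 99.47·3.2944 − 161.1 = 166.589.
B = 138.5·ln(26.96 − 10) − 305.0 = 138.5·ln 16.96 − 305.0 = 138.5·2.8309 − 305.0 = 87.074.
Rounded: (255, 167, 87).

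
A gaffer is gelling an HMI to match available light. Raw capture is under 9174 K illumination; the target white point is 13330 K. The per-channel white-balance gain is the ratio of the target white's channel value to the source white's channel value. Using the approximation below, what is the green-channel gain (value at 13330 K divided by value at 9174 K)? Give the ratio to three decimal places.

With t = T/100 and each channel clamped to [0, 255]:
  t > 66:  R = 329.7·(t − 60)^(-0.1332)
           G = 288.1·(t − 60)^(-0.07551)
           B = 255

0.939

At 9174 K (t = 91.74):
  G = 288.1·(91.74 − 60)^(-0.07551) = 288.1·31.74^(-0.07551) = 288.1·0.77022 = 221.900.
At 13330 K (t = 133.3):
  G = 288.1·(133.3 − 60)^(-0.07551) = 288.1·73.3^(-0.07551) = 288.1·0.72305 = 208.310.
Gain = 208.310 / 221.900 = 0.9388 → 0.939.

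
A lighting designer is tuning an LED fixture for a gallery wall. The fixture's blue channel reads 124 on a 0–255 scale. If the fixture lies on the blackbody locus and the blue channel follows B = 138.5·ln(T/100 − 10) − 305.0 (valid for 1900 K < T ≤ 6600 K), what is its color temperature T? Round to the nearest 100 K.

ln(t − 10) = (124 + 305.0) / 138.5 = 3.0975.
t − 10 = e^3.0975 = 22.142, so t = 32.142.
T = 100·t = 3214 K → 3200 K to the nearest 100 K.

3200 K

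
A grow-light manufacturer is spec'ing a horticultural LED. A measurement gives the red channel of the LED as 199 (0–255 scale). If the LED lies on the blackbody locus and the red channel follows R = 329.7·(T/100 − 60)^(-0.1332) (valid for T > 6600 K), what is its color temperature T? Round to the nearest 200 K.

10400 K

(t − 60)^(-0.1332) = 199/329.7 = 0.60358.
t − 60 = 0.60358^(1/-0.1332) = 0.60358^(-7.508) = 44.273, so t = 104.273.
T = 100·t = 10427 K → 10400 K to the nearest 200 K.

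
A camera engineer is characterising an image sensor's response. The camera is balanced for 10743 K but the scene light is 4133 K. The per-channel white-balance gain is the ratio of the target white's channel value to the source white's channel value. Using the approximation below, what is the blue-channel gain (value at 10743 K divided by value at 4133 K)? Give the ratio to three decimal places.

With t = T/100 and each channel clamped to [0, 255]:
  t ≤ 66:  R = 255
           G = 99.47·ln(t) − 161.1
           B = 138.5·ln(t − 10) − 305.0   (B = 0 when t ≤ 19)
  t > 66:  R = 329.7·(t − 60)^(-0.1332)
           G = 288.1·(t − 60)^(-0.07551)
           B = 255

At 4133 K (t = 41.33):
  B = 138.5·ln(41.33 − 10) − 305.0 = 138.5·ln 31.33 − 305.0 = 138.5·3.4446 − 305.0 = 172.074.
At 10743 K (t = 107.43):
  B = 255 by definition for t > 66.
Gain = 255.000 / 172.074 = 1.4819 → 1.482.

1.482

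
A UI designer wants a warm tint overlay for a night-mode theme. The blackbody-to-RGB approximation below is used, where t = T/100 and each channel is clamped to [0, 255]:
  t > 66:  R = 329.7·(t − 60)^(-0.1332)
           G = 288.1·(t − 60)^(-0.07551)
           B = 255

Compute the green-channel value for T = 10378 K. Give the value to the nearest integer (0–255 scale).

t = 10378/100 = 103.78; the t > 66 branch applies.
G = 288.1·(103.78 − 60)^(-0.07551) = 288.1·43.78^(-0.07551) = 288.1·0.75174 = 216.576.
Rounded: 217.

217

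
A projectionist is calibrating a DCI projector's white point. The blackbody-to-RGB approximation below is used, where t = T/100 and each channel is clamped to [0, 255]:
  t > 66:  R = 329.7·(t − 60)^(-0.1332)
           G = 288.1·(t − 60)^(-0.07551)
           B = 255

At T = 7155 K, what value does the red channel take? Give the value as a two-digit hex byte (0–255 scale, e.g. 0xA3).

t = 7155/100 = 71.55; the t > 66 branch applies.
R = 329.7·(71.55 − 60)^(-0.1332) = 329.7·11.55^(-0.1332) = 329.7·0.72188 = 238.003.
Rounded: 238; in hex, 0xEE.

0xEE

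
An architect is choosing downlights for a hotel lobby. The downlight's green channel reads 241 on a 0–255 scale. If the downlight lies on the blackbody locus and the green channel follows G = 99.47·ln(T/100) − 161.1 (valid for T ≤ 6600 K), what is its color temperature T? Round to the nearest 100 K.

ln t = (241 + 161.1) / 99.47 = 4.0424.
t = e^4.0424 = 56.964.
T = 100·t = 5696 K → 5700 K to the nearest 100 K.

5700 K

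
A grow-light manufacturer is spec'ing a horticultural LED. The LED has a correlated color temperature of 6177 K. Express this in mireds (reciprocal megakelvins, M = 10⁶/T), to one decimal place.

161.9 mireds

M = 10⁶ / 6177 = 161.891 → 161.9 mireds.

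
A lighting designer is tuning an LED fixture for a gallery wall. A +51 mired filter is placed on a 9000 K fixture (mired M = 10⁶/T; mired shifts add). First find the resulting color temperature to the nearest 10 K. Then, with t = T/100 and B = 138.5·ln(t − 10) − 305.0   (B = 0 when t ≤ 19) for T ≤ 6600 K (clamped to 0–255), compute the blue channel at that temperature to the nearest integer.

241

M_in = 10⁶/9000 = 111.11; M_out = 111.11 + (+51) = 162.11.
T_out = 10⁶/162.11 = 6168.6 K → 6170 K; t = 61.7.
B = 138.5·ln(61.7 − 10) − 305.0 = 138.5·ln 51.7 − 305.0 = 138.5·3.9455 − 305.0 = 241.446.
Rounded: 241.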